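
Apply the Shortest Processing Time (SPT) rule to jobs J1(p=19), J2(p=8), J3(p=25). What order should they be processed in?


SPT: sort by shortest processing time
  J2: p=8
  J1: p=19
  J3: p=25
Order: J2 → J1 → J3


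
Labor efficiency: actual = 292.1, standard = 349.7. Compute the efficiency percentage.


Efficiency = (actual / standard) × 100
= (292.1 / 349.7) × 100
= 83.5%


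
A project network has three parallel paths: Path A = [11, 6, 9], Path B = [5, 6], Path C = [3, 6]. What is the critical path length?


Path A: 11 + 6 + 9 = 26
Path B: 5 + 6 = 11
Path C: 3 + 6 = 9
Critical path = longest = max(26, 11, 9)
= 26 (Path A)


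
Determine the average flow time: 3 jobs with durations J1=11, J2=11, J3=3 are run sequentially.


Completion times:
  J1: completes at 11
  J2: completes at 22
  J3: completes at 25
Sum = 58
Average = 58/3
= 19.33


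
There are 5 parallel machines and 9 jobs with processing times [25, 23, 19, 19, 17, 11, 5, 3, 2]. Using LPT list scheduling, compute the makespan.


Jobs (LPT sorted): [25, 23, 19, 19, 17, 11, 5, 3, 2]
Machines: 5
  J=25 → Machine 1 (load: 0+25=25)
  J=23 → Machine 2 (load: 0+23=23)
  J=19 → Machine 3 (load: 0+19=19)
  J=19 → Machine 4 (load: 0+19=19)
  J=17 → Machine 5 (load: 0+17=17)
  J=11 → Machine 5 (load: 17+11=28)
  J=5 → Machine 3 (load: 19+5=24)
  J=3 → Machine 4 (load: 19+3=22)
  J=2 → Machine 4 (load: 22+2=24)
Machine loads: [25, 23, 24, 24, 28]
Makespan = max = 28 time units


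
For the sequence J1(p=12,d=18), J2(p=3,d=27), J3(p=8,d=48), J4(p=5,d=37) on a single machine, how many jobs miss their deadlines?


Completion vs due date:
  J1: C=12, d=18 → on time
  J2: C=15, d=27 → on time
  J3: C=23, d=48 → on time
  J4: C=28, d=37 → on time
Tardy jobs: none
Count = 0


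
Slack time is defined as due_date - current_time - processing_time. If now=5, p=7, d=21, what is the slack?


Slack = due - current_time - processing
= 21 - 5 - 7
= 9


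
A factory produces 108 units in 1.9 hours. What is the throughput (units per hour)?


Throughput = units / time
= 108 / 1.9
= 56.8 units/hour


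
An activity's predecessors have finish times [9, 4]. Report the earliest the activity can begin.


ES = max of all predecessor completion times
Predecessors: [9, 4]
ES = max(9, 4)
= 9


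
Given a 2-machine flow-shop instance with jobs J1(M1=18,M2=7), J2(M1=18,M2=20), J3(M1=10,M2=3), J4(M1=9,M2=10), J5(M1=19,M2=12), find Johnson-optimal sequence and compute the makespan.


Johnson's rule:
Group 1 (M1≤M2, sort by M1): ['J4', 'J2']
Group 2 (M1>M2, sort desc M2): ['J5', 'J1', 'J3']
Sequence: J4 → J2 → J5 → J1 → J3
Makespan calculation:
  J4: M1 done=9, M2 done=19
  J2: M1 done=27, M2 done=47
  J5: M1 done=46, M2 done=59
  J1: M1 done=64, M2 done=71
  J3: M1 done=74, M2 done=77
= Sequence: J4 → J2 → J5 → J1 → J3, Makespan: 77


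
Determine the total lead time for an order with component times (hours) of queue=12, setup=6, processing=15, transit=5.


Lead time = queue + setup + processing + transit
= 12 + 6 + 15 + 5
= 38 hours


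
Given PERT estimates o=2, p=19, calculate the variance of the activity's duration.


σ² = ((p - o) / 6)² = (p - o)² / 36
= (19 - 2)² / 36
= 17² / 36
= 289 / 36
= 8.0278


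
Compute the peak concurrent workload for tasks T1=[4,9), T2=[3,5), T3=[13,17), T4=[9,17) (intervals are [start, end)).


Check each time point for overlaps:
  t=4: 2 tasks active (T1, T2)
Max concurrent = 2


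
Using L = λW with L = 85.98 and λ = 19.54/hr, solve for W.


Little's law: L = λW → W = L / λ
= 85.98 / 19.54
= 4.40 hours


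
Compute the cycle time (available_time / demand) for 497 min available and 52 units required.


Cycle time = available time / demand
= 497 / 52
= 9.56 min/unit


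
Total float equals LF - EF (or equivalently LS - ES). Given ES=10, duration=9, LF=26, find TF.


EF = ES + duration = 10 + 9 = 19
LS = LF - duration = 26 - 9 = 17
Total Float = LF - EF = 26 - 19
(or LS - ES = 17 - 10)
= 7


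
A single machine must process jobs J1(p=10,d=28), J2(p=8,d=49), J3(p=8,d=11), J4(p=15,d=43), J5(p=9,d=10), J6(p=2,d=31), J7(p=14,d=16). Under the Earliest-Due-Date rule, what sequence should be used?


EDD: sort by earliest due date
  J5: d=10, p=9
  J3: d=11, p=8
  J7: d=16, p=14
  J1: d=28, p=10
  J6: d=31, p=2
  J4: d=43, p=15
  J2: d=49, p=8
Order: J5 → J3 → J7 → J1 → J6 → J4 → J2


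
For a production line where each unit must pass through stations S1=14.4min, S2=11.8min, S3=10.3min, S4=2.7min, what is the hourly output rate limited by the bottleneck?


Bottleneck = longest station time
Station times: [14.4, 11.8, 10.3, 2.7]
Max = 14.4 min
Rate = 60 / 14.4
= 4.17 units/hour (bottleneck: 14.4min)


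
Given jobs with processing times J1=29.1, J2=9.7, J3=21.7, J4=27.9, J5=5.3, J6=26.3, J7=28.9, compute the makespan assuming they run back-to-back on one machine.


Sequential makespan: sum all processing times
= 29.1 + 9.7 + 21.7 + 27.9 + 5.3 + 26.3 + 28.9
= 148.9 time units


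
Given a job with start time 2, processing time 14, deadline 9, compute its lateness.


Completion = 2 + 14 = 16
Lateness = C - d = 16 - 9
= 7


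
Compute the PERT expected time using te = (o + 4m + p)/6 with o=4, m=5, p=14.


te = (o + 4m + p) / 6
= (4 + 4×5 + 14) / 6
= (4 + 20 + 14) / 6
= 38 / 6
= 6.33


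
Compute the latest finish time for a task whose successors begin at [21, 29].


LF = min of all successor start times
Successors start at: [21, 29]
LF = min(21, 29)
= 21


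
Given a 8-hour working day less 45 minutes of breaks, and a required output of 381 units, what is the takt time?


Available = 8×60 - 45 = 435 min
Takt time = 435 / 381
= 1.14 min/unit


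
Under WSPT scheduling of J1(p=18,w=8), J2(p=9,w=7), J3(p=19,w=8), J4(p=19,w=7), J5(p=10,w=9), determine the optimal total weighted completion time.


WSPT order (by p/w): J5 → J2 → J1 → J3 → J4
  J5: C=10, w·C=9×10=90
  J2: C=19, w·C=7×19=133
  J1: C=37, w·C=8×37=296
  J3: C=56, w·C=8×56=448
  J4: C=75, w·C=7×75=525
Σ w·C = 1492
= 1492


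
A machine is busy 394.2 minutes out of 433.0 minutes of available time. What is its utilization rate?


Utilization = busy / total × 100
= 394.2 / 433.0 × 100
= 91.0%


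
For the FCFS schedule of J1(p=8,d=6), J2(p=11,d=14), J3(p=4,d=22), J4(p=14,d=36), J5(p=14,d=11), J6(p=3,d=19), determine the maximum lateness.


Lateness per job (L = C - d):
  J1: C=8, d=6, L=2
  J2: C=19, d=14, L=5
  J3: C=23, d=22, L=1
  J4: C=37, d=36, L=1
  J5: C=51, d=11, L=40
  J6: C=54, d=19, L=35
Lmax = max(2, 5, 1, 1, 40, 35)
= 40


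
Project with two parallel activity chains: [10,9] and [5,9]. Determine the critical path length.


Path A: 10 + 9 = 19
Path B: 5 + 9 = 14
Critical path = longest = max(19, 14)
= 19 (Path A)


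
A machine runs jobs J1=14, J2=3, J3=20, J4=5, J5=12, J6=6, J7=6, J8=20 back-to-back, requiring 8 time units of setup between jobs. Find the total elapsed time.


Makespan = Σ processing + (n-1) × setup
= (14 + 3 + 20 + 5 + 12 + 6 + 6 + 20) + (8-1)×8
= 86 + 56
= 142 time units


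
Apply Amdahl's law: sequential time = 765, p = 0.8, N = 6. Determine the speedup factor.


Amdahl's law: T_p = T × ((1-p) + p/N)
= 765 × ((1-0.8) + 0.8/6)
= 765 × (0.20 + 0.1333)
= 765 × 0.3333
= 255.00
Speedup = 765/255.00
= 3.00×


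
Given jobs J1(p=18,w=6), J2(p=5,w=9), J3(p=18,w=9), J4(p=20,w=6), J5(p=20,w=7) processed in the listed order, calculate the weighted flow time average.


Completion times:
  J1: C=18, w×C=6×18=108
  J2: C=23, w×C=9×23=207
  J3: C=41, w×C=9×41=369
  J4: C=61, w×C=6×61=366
  J5: C=81, w×C=7×81=567
Sum w×C = 1617
Sum w = 37
Weighted avg = 1617/37
= 43.70


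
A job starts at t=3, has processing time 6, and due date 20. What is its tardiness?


Completion = start + processing = 3 + 6 = 9
Tardiness = max(0, C - d) = max(0, 9 - 20)
= max(0, -11)
= 0


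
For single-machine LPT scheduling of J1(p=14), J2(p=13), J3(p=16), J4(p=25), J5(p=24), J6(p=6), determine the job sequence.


LPT: sort by longest processing time first
  J4: p=25
  J5: p=24
  J3: p=16
  J1: p=14
  J2: p=13
  J6: p=6
Order: J4 → J5 → J3 → J1 → J2 → J6


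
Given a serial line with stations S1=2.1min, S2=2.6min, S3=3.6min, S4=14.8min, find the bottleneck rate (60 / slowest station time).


Bottleneck = longest station time
Station times: [2.1, 2.6, 3.6, 14.8]
Max = 14.8 min
Rate = 60 / 14.8
= 4.05 units/hour (bottleneck: 14.8min)


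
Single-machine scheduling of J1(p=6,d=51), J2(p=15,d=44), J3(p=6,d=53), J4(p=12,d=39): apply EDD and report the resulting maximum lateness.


EDD order: J4 → J2 → J1 → J3
Completion and lateness:
  J4: C=12, d=39, L=12-39=-27
  J2: C=27, d=44, L=27-44=-17
  J1: C=33, d=51, L=33-51=-18
  J3: C=39, d=53, L=39-53=-14
Lmax = max(-27, -17, -18, -14)
= -14


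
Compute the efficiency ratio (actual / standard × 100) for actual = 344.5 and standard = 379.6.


Efficiency = (actual / standard) × 100
= (344.5 / 379.6) × 100
= 90.8%


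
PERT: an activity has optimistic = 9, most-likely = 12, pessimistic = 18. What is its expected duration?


te = (o + 4m + p) / 6
= (9 + 4×12 + 18) / 6
= (9 + 48 + 18) / 6
= 75 / 6
= 12.50


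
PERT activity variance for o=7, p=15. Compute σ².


σ² = ((p - o) / 6)² = (p - o)² / 36
= (15 - 7)² / 36
= 8² / 36
= 64 / 36
= 1.7778


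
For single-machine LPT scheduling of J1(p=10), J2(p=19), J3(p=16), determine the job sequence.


LPT: sort by longest processing time first
  J2: p=19
  J3: p=16
  J1: p=10
Order: J2 → J3 → J1


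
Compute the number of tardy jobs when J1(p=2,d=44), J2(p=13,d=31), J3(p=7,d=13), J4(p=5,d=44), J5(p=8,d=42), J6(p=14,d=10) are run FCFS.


Completion vs due date:
  J1: C=2, d=44 → on time
  J2: C=15, d=31 → on time
  J3: C=22, d=13 → TARDY
  J4: C=27, d=44 → on time
  J5: C=35, d=42 → on time
  J6: C=49, d=10 → TARDY
Tardy jobs: J3, J6
Count = 2


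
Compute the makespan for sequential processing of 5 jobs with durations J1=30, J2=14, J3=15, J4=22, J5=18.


Sequential makespan: sum all processing times
= 30 + 14 + 15 + 22 + 18
= 99 time units


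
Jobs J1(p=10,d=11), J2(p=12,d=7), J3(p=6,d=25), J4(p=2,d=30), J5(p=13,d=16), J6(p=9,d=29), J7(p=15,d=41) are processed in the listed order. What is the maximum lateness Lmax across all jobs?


Lateness per job (L = C - d):
  J1: C=10, d=11, L=-1
  J2: C=22, d=7, L=15
  J3: C=28, d=25, L=3
  J4: C=30, d=30, L=0
  J5: C=43, d=16, L=27
  J6: C=52, d=29, L=23
  J7: C=67, d=41, L=26
Lmax = max(-1, 15, 3, 0, 27, 23, 26)
= 27


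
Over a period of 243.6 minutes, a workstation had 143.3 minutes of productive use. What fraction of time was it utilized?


Utilization = busy / total × 100
= 143.3 / 243.6 × 100
= 58.8%


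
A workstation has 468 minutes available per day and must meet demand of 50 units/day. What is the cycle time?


Cycle time = available time / demand
= 468 / 50
= 9.36 min/unit


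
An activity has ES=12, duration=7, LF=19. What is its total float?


EF = ES + duration = 12 + 7 = 19
LS = LF - duration = 19 - 7 = 12
Total Float = LF - EF = 19 - 19
(or LS - ES = 12 - 12)
= 0


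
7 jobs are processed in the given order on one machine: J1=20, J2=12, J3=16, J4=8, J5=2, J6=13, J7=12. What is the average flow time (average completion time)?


Completion times:
  J1: completes at 20
  J2: completes at 32
  J3: completes at 48
  J4: completes at 56
  J5: completes at 58
  J6: completes at 71
  J7: completes at 83
Sum = 368
Average = 368/7
= 52.57


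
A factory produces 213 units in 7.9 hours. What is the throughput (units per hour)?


Throughput = units / time
= 213 / 7.9
= 27.0 units/hour


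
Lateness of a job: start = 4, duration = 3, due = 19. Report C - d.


Completion = 4 + 3 = 7
Lateness = C - d = 7 - 19
= -12


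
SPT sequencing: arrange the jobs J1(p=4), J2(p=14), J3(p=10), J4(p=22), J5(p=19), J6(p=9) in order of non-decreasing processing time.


SPT: sort by shortest processing time
  J1: p=4
  J6: p=9
  J3: p=10
  J2: p=14
  J5: p=19
  J4: p=22
Order: J1 → J6 → J3 → J2 → J5 → J4


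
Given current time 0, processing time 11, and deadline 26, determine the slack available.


Slack = due - current_time - processing
= 26 - 0 - 11
= 15


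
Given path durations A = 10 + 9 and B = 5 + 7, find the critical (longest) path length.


Path A: 10 + 9 = 19
Path B: 5 + 7 = 12
Critical path = longest = max(19, 12)
= 19 (Path A)


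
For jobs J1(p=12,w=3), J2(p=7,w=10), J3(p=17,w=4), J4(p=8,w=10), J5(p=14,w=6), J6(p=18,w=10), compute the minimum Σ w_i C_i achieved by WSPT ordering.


WSPT order (by p/w): J2 → J4 → J6 → J5 → J1 → J3
  J2: C=7, w·C=10×7=70
  J4: C=15, w·C=10×15=150
  J6: C=33, w·C=10×33=330
  J5: C=47, w·C=6×47=282
  J1: C=59, w·C=3×59=177
  J3: C=76, w·C=4×76=304
Σ w·C = 1313
= 1313


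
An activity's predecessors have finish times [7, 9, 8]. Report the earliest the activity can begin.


ES = max of all predecessor completion times
Predecessors: [7, 9, 8]
ES = max(7, 9, 8)
= 9


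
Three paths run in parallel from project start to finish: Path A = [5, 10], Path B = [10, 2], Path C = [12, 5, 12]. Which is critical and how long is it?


Path A: 5 + 10 = 15
Path B: 10 + 2 = 12
Path C: 12 + 5 + 12 = 29
Critical path = longest = max(15, 12, 29)
= 29 (Path C)


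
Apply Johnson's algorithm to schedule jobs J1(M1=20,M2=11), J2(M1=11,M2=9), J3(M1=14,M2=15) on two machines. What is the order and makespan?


Johnson's rule:
Group 1 (M1≤M2, sort by M1): ['J3']
Group 2 (M1>M2, sort desc M2): ['J1', 'J2']
Sequence: J3 → J1 → J2
Makespan calculation:
  J3: M1 done=14, M2 done=29
  J1: M1 done=34, M2 done=45
  J2: M1 done=45, M2 done=54
= Sequence: J3 → J1 → J2, Makespan: 54


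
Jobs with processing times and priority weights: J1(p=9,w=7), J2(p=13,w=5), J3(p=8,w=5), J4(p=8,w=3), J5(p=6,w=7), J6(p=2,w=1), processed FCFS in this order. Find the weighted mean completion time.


Completion times:
  J1: C=9, w×C=7×9=63
  J2: C=22, w×C=5×22=110
  J3: C=30, w×C=5×30=150
  J4: C=38, w×C=3×38=114
  J5: C=44, w×C=7×44=308
  J6: C=46, w×C=1×46=46
Sum w×C = 791
Sum w = 28
Weighted avg = 791/28
= 28.25


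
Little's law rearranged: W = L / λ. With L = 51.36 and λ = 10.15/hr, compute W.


Little's law: L = λW → W = L / λ
= 51.36 / 10.15
= 5.06 hours


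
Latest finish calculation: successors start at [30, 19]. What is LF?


LF = min of all successor start times
Successors start at: [30, 19]
LF = min(30, 19)
= 19


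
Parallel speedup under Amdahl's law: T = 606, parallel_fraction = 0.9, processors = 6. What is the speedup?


Amdahl's law: T_p = T × ((1-p) + p/N)
= 606 × ((1-0.9) + 0.9/6)
= 606 × (0.10 + 0.1500)
= 606 × 0.2500
= 151.50
Speedup = 606/151.50
= 4.00×


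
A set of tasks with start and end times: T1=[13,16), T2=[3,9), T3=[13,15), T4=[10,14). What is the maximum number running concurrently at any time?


Check each time point for overlaps:
  t=13: 3 tasks active (T1, T3, T4)
Max concurrent = 3


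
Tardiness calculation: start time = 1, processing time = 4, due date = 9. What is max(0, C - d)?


Completion = start + processing = 1 + 4 = 5
Tardiness = max(0, C - d) = max(0, 5 - 9)
= max(0, -4)
= 0


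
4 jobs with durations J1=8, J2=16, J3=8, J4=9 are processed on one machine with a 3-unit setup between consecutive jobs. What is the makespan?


Makespan = Σ processing + (n-1) × setup
= (8 + 16 + 8 + 9) + (4-1)×3
= 41 + 9
= 50 time units


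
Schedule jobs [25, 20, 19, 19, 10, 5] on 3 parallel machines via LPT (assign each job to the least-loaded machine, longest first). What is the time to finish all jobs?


Jobs (LPT sorted): [25, 20, 19, 19, 10, 5]
Machines: 3
  J=25 → Machine 1 (load: 0+25=25)
  J=20 → Machine 2 (load: 0+20=20)
  J=19 → Machine 3 (load: 0+19=19)
  J=19 → Machine 3 (load: 19+19=38)
  J=10 → Machine 2 (load: 20+10=30)
  J=5 → Machine 1 (load: 25+5=30)
Machine loads: [30, 30, 38]
Makespan = max = 38 time units


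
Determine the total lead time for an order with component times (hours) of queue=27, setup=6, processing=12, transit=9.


Lead time = queue + setup + processing + transit
= 27 + 6 + 12 + 9
= 54 hours


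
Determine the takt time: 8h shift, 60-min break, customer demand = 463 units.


Available = 8×60 - 60 = 420 min
Takt time = 420 / 463
= 0.91 min/unit


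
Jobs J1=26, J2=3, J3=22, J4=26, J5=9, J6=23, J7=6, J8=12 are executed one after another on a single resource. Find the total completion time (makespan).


Sequential makespan: sum all processing times
= 26 + 3 + 22 + 26 + 9 + 23 + 6 + 12
= 127 time units


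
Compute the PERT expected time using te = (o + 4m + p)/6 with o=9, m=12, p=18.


te = (o + 4m + p) / 6
= (9 + 4×12 + 18) / 6
= (9 + 48 + 18) / 6
= 75 / 6
= 12.50


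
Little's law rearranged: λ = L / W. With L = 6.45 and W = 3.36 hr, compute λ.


Little's law: L = λW → λ = L / W
= 6.45 / 3.36
= 1.92 per hour


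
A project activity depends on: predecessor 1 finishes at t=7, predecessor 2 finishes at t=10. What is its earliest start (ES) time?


ES = max of all predecessor completion times
Predecessors: [7, 10]
ES = max(7, 10)
= 10


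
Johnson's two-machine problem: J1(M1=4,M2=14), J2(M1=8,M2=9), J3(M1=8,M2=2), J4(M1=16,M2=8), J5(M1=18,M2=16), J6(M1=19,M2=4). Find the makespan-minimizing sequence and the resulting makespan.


Johnson's rule:
Group 1 (M1≤M2, sort by M1): ['J1', 'J2']
Group 2 (M1>M2, sort desc M2): ['J5', 'J4', 'J6', 'J3']
Sequence: J1 → J2 → J5 → J4 → J6 → J3
Makespan calculation:
  J1: M1 done=4, M2 done=18
  J2: M1 done=12, M2 done=27
  J5: M1 done=30, M2 done=46
  J4: M1 done=46, M2 done=54
  J6: M1 done=65, M2 done=69
  J3: M1 done=73, M2 done=75
= Sequence: J1 → J2 → J5 → J4 → J6 → J3, Makespan: 75


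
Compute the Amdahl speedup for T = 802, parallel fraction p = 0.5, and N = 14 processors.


Amdahl's law: T_p = T × ((1-p) + p/N)
= 802 × ((1-0.5) + 0.5/14)
= 802 × (0.50 + 0.0357)
= 802 × 0.5357
= 429.64
Speedup = 802/429.64
= 1.87×


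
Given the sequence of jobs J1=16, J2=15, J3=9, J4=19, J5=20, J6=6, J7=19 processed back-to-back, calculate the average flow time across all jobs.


Completion times:
  J1: completes at 16
  J2: completes at 31
  J3: completes at 40
  J4: completes at 59
  J5: completes at 79
  J6: completes at 85
  J7: completes at 104
Sum = 414
Average = 414/7
= 59.14


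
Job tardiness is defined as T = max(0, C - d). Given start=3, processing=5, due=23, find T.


Completion = start + processing = 3 + 5 = 8
Tardiness = max(0, C - d) = max(0, 8 - 23)
= max(0, -15)
= 0


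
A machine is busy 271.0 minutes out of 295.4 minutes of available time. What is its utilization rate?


Utilization = busy / total × 100
= 271.0 / 295.4 × 100
= 91.7%


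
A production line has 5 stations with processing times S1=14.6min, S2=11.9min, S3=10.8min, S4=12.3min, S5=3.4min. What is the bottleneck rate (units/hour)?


Bottleneck = longest station time
Station times: [14.6, 11.9, 10.8, 12.3, 3.4]
Max = 14.6 min
Rate = 60 / 14.6
= 4.11 units/hour (bottleneck: 14.6min)


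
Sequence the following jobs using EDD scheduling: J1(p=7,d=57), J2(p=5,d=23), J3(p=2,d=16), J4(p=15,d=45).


EDD: sort by earliest due date
  J3: d=16, p=2
  J2: d=23, p=5
  J4: d=45, p=15
  J1: d=57, p=7
Order: J3 → J2 → J4 → J1


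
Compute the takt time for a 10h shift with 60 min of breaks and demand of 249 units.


Available = 10×60 - 60 = 540 min
Takt time = 540 / 249
= 2.17 min/unit


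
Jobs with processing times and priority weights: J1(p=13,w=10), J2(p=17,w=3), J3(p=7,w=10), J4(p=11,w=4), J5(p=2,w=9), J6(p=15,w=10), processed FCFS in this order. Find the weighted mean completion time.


Completion times:
  J1: C=13, w×C=10×13=130
  J2: C=30, w×C=3×30=90
  J3: C=37, w×C=10×37=370
  J4: C=48, w×C=4×48=192
  J5: C=50, w×C=9×50=450
  J6: C=65, w×C=10×65=650
Sum w×C = 1882
Sum w = 46
Weighted avg = 1882/46
= 40.91


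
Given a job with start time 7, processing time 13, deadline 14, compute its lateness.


Completion = 7 + 13 = 20
Lateness = C - d = 20 - 14
= 6


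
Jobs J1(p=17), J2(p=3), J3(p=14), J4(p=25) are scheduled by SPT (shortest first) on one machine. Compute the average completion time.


SPT order: J2 → J3 → J1 → J4
Completion times:
  J2: C=3
  J3: C=17
  J1: C=34
  J4: C=59
Sum = 113, n = 4
Mean flow = 113/4
= 28.25


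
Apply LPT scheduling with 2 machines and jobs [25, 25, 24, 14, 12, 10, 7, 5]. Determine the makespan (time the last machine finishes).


Jobs (LPT sorted): [25, 25, 24, 14, 12, 10, 7, 5]
Machines: 2
  J=25 → Machine 1 (load: 0+25=25)
  J=25 → Machine 2 (load: 0+25=25)
  J=24 → Machine 1 (load: 25+24=49)
  J=14 → Machine 2 (load: 25+14=39)
  J=12 → Machine 2 (load: 39+12=51)
  J=10 → Machine 1 (load: 49+10=59)
  J=7 → Machine 2 (load: 51+7=58)
  J=5 → Machine 2 (load: 58+5=63)
Machine loads: [59, 63]
Makespan = max = 63 time units


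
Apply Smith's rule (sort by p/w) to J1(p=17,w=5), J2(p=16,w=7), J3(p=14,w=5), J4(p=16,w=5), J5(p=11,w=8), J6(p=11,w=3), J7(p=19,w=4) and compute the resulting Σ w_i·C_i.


WSPT order (by p/w): J5 → J2 → J3 → J4 → J1 → J6 → J7
  J5: C=11, w·C=8×11=88
  J2: C=27, w·C=7×27=189
  J3: C=41, w·C=5×41=205
  J4: C=57, w·C=5×57=285
  J1: C=74, w·C=5×74=370
  J6: C=85, w·C=3×85=255
  J7: C=104, w·C=4×104=416
Σ w·C = 1808
= 1808


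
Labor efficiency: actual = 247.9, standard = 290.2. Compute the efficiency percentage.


Efficiency = (actual / standard) × 100
= (247.9 / 290.2) × 100
= 85.4%


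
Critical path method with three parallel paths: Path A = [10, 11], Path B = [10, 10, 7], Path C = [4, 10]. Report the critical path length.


Path A: 10 + 11 = 21
Path B: 10 + 10 + 7 = 27
Path C: 4 + 10 = 14
Critical path = longest = max(21, 27, 14)
= 27 (Path B)


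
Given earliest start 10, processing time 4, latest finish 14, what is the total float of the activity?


EF = ES + duration = 10 + 4 = 14
LS = LF - duration = 14 - 4 = 10
Total Float = LF - EF = 14 - 14
(or LS - ES = 10 - 10)
= 0


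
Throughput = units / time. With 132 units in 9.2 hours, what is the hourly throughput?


Throughput = units / time
= 132 / 9.2
= 14.3 units/hour


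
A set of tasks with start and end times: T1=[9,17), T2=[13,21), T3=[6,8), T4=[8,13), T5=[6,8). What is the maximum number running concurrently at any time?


Check each time point for overlaps:
  t=6: 2 tasks active (T3, T5)
Max concurrent = 2


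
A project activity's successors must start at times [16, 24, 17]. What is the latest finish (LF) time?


LF = min of all successor start times
Successors start at: [16, 24, 17]
LF = min(16, 24, 17)
= 16


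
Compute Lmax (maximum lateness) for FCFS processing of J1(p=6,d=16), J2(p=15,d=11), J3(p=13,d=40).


Lateness per job (L = C - d):
  J1: C=6, d=16, L=-10
  J2: C=21, d=11, L=10
  J3: C=34, d=40, L=-6
Lmax = max(-10, 10, -6)
= 10


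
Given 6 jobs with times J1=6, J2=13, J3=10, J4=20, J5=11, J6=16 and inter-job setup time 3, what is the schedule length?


Makespan = Σ processing + (n-1) × setup
= (6 + 13 + 10 + 20 + 11 + 16) + (6-1)×3
= 76 + 15
= 91 time units


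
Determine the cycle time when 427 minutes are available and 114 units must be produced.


Cycle time = available time / demand
= 427 / 114
= 3.75 min/unit


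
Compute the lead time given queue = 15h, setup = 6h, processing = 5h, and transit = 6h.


Lead time = queue + setup + processing + transit
= 15 + 6 + 5 + 6
= 32 hours


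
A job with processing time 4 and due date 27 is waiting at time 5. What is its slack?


Slack = due - current_time - processing
= 27 - 5 - 4
= 18


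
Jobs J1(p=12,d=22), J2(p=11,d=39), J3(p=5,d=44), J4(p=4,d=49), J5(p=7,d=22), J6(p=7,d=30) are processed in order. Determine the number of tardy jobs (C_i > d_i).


Completion vs due date:
  J1: C=12, d=22 → on time
  J2: C=23, d=39 → on time
  J3: C=28, d=44 → on time
  J4: C=32, d=49 → on time
  J5: C=39, d=22 → TARDY
  J6: C=46, d=30 → TARDY
Tardy jobs: J5, J6
Count = 2


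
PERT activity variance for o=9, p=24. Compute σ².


σ² = ((p - o) / 6)² = (p - o)² / 36
= (24 - 9)² / 36
= 15² / 36
= 225 / 36
= 6.2500


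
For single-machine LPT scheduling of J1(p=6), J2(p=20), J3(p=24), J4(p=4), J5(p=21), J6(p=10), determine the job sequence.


LPT: sort by longest processing time first
  J3: p=24
  J5: p=21
  J2: p=20
  J6: p=10
  J1: p=6
  J4: p=4
Order: J3 → J5 → J2 → J6 → J1 → J4


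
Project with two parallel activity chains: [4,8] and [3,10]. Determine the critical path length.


Path A: 4 + 8 = 12
Path B: 3 + 10 = 13
Critical path = longest = max(12, 13)
= 13 (Path B)


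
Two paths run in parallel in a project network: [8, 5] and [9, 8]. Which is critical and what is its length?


Path A: 8 + 5 = 13
Path B: 9 + 8 = 17
Critical path = longest = max(13, 17)
= 17 (Path B)


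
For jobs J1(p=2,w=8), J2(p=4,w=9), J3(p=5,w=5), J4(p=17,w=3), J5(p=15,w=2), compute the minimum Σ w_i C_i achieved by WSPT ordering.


WSPT order (by p/w): J1 → J2 → J3 → J4 → J5
  J1: C=2, w·C=8×2=16
  J2: C=6, w·C=9×6=54
  J3: C=11, w·C=5×11=55
  J4: C=28, w·C=3×28=84
  J5: C=43, w·C=2×43=86
Σ w·C = 295
= 295


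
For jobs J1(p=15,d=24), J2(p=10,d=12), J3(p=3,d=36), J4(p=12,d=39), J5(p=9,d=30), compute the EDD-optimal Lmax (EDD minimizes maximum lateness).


EDD order: J2 → J1 → J5 → J3 → J4
Completion and lateness:
  J2: C=10, d=12, L=10-12=-2
  J1: C=25, d=24, L=25-24=1
  J5: C=34, d=30, L=34-30=4
  J3: C=37, d=36, L=37-36=1
  J4: C=49, d=39, L=49-39=10
Lmax = max(-2, 1, 4, 1, 10)
= 10


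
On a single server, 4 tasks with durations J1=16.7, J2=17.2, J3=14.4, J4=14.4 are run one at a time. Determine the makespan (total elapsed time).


Sequential makespan: sum all processing times
= 16.7 + 17.2 + 14.4 + 14.4
= 62.7 time units


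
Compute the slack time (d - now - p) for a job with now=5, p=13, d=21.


Slack = due - current_time - processing
= 21 - 5 - 13
= 3


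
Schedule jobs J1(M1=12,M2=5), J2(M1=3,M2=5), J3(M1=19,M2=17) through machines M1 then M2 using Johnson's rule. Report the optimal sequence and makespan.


Johnson's rule:
Group 1 (M1≤M2, sort by M1): ['J2']
Group 2 (M1>M2, sort desc M2): ['J3', 'J1']
Sequence: J2 → J3 → J1
Makespan calculation:
  J2: M1 done=3, M2 done=8
  J3: M1 done=22, M2 done=39
  J1: M1 done=34, M2 done=44
= Sequence: J2 → J3 → J1, Makespan: 44


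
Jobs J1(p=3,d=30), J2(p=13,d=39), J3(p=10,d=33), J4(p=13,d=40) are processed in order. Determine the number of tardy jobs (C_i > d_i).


Completion vs due date:
  J1: C=3, d=30 → on time
  J2: C=16, d=39 → on time
  J3: C=26, d=33 → on time
  J4: C=39, d=40 → on time
Tardy jobs: none
Count = 0


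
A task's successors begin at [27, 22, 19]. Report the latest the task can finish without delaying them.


LF = min of all successor start times
Successors start at: [27, 22, 19]
LF = min(27, 22, 19)
= 19


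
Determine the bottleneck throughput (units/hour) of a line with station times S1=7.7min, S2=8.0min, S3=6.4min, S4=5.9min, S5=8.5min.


Bottleneck = longest station time
Station times: [7.7, 8.0, 6.4, 5.9, 8.5]
Max = 8.5 min
Rate = 60 / 8.5
= 7.06 units/hour (bottleneck: 8.5min)


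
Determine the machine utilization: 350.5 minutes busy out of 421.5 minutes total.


Utilization = busy / total × 100
= 350.5 / 421.5 × 100
= 83.2%


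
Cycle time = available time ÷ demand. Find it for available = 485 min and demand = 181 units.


Cycle time = available time / demand
= 485 / 181
= 2.68 min/unit


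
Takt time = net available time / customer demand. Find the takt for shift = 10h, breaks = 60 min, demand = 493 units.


Available = 10×60 - 60 = 540 min
Takt time = 540 / 493
= 1.10 min/unit


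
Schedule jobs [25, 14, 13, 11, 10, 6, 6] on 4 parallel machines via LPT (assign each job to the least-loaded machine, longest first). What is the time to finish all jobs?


Jobs (LPT sorted): [25, 14, 13, 11, 10, 6, 6]
Machines: 4
  J=25 → Machine 1 (load: 0+25=25)
  J=14 → Machine 2 (load: 0+14=14)
  J=13 → Machine 3 (load: 0+13=13)
  J=11 → Machine 4 (load: 0+11=11)
  J=10 → Machine 4 (load: 11+10=21)
  J=6 → Machine 3 (load: 13+6=19)
  J=6 → Machine 2 (load: 14+6=20)
Machine loads: [25, 20, 19, 21]
Makespan = max = 25 time units


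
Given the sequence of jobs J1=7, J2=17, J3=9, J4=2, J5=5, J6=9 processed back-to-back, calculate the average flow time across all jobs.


Completion times:
  J1: completes at 7
  J2: completes at 24
  J3: completes at 33
  J4: completes at 35
  J5: completes at 40
  J6: completes at 49
Sum = 188
Average = 188/6
= 31.33


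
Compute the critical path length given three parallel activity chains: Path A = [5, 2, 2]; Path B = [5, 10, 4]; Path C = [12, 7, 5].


Path A: 5 + 2 + 2 = 9
Path B: 5 + 10 + 4 = 19
Path C: 12 + 7 + 5 = 24
Critical path = longest = max(9, 19, 24)
= 24 (Path C)


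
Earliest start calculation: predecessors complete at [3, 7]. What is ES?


ES = max of all predecessor completion times
Predecessors: [3, 7]
ES = max(3, 7)
= 7


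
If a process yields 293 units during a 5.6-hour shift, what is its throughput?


Throughput = units / time
= 293 / 5.6
= 52.3 units/hour


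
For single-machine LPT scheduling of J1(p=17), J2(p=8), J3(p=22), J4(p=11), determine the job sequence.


LPT: sort by longest processing time first
  J3: p=22
  J1: p=17
  J4: p=11
  J2: p=8
Order: J3 → J1 → J4 → J2


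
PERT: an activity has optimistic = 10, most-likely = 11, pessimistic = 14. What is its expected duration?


te = (o + 4m + p) / 6
= (10 + 4×11 + 14) / 6
= (10 + 44 + 14) / 6
= 68 / 6
= 11.33


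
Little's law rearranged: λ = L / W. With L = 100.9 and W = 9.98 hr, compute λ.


Little's law: L = λW → λ = L / W
= 100.9 / 9.98
= 10.11 per hour


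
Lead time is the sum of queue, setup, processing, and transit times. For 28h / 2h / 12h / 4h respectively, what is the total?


Lead time = queue + setup + processing + transit
= 28 + 2 + 12 + 4
= 46 hours


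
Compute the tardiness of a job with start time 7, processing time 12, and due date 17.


Completion = start + processing = 7 + 12 = 19
Tardiness = max(0, C - d) = max(0, 19 - 17)
= max(0, 2)
= 2


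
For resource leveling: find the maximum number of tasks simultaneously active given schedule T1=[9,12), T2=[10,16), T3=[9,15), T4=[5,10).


Check each time point for overlaps:
  t=9: 3 tasks active (T1, T3, T4)
Max concurrent = 3


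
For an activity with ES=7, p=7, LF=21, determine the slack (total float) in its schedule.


EF = ES + duration = 7 + 7 = 14
LS = LF - duration = 21 - 7 = 14
Total Float = LF - EF = 21 - 14
(or LS - ES = 14 - 7)
= 7


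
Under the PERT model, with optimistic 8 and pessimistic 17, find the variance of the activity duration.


σ² = ((p - o) / 6)² = (p - o)² / 36
= (17 - 8)² / 36
= 9² / 36
= 81 / 36
= 2.2500


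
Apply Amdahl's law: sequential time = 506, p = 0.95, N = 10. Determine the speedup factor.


Amdahl's law: T_p = T × ((1-p) + p/N)
= 506 × ((1-0.95) + 0.95/10)
= 506 × (0.05 + 0.0950)
= 506 × 0.1450
= 73.37
Speedup = 506/73.37
= 6.90×


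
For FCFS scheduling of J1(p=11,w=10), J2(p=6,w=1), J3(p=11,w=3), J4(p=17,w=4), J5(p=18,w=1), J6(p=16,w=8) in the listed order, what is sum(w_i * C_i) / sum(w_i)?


Completion times:
  J1: C=11, w×C=10×11=110
  J2: C=17, w×C=1×17=17
  J3: C=28, w×C=3×28=84
  J4: C=45, w×C=4×45=180
  J5: C=63, w×C=1×63=63
  J6: C=79, w×C=8×79=632
Sum w×C = 1086
Sum w = 27
Weighted avg = 1086/27
= 40.22


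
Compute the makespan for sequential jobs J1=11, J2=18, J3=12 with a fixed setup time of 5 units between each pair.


Makespan = Σ processing + (n-1) × setup
= (11 + 18 + 12) + (3-1)×5
= 41 + 10
= 51 time units


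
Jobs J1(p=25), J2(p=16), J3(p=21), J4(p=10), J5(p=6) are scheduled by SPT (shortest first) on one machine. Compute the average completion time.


SPT order: J5 → J4 → J2 → J3 → J1
Completion times:
  J5: C=6
  J4: C=16
  J2: C=32
  J3: C=53
  J1: C=78
Sum = 185, n = 5
Mean flow = 185/5
= 37.00


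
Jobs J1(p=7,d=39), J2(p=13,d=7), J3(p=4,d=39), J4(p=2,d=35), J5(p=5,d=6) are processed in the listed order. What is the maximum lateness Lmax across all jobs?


Lateness per job (L = C - d):
  J1: C=7, d=39, L=-32
  J2: C=20, d=7, L=13
  J3: C=24, d=39, L=-15
  J4: C=26, d=35, L=-9
  J5: C=31, d=6, L=25
Lmax = max(-32, 13, -15, -9, 25)
= 25


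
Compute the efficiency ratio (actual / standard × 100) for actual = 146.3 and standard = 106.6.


Efficiency = (actual / standard) × 100
= (146.3 / 106.6) × 100
= 137.2%


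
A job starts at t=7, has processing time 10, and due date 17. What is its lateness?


Completion = 7 + 10 = 17
Lateness = C - d = 17 - 17
= 0


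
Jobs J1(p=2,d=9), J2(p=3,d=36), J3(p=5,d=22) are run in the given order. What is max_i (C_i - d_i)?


Lateness per job (L = C - d):
  J1: C=2, d=9, L=-7
  J2: C=5, d=36, L=-31
  J3: C=10, d=22, L=-12
Lmax = max(-7, -31, -12)
= -7


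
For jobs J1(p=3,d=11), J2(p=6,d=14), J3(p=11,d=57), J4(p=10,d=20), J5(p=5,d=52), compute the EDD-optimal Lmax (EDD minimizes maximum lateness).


EDD order: J1 → J2 → J4 → J5 → J3
Completion and lateness:
  J1: C=3, d=11, L=3-11=-8
  J2: C=9, d=14, L=9-14=-5
  J4: C=19, d=20, L=19-20=-1
  J5: C=24, d=52, L=24-52=-28
  J3: C=35, d=57, L=35-57=-22
Lmax = max(-8, -5, -1, -28, -22)
= -1


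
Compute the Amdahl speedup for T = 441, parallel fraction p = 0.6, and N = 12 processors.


Amdahl's law: T_p = T × ((1-p) + p/N)
= 441 × ((1-0.6) + 0.6/12)
= 441 × (0.40 + 0.0500)
= 441 × 0.4500
= 198.45
Speedup = 441/198.45
= 2.22×


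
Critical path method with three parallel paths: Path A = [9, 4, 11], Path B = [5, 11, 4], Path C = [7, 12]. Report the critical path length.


Path A: 9 + 4 + 11 = 24
Path B: 5 + 11 + 4 = 20
Path C: 7 + 12 = 19
Critical path = longest = max(24, 20, 19)
= 24 (Path A)


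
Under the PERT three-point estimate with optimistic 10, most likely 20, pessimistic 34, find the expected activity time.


te = (o + 4m + p) / 6
= (10 + 4×20 + 34) / 6
= (10 + 80 + 34) / 6
= 124 / 6
= 20.67


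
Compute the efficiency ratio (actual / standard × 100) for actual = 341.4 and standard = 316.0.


Efficiency = (actual / standard) × 100
= (341.4 / 316.0) × 100
= 108.0%


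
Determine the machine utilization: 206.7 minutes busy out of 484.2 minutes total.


Utilization = busy / total × 100
= 206.7 / 484.2 × 100
= 42.7%


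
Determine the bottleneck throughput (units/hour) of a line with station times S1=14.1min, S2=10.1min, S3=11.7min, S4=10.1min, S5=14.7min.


Bottleneck = longest station time
Station times: [14.1, 10.1, 11.7, 10.1, 14.7]
Max = 14.7 min
Rate = 60 / 14.7
= 4.08 units/hour (bottleneck: 14.7min)


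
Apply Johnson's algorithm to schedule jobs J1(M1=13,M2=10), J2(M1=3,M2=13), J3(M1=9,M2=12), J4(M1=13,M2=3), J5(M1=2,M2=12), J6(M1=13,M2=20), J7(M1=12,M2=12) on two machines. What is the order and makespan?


Johnson's rule:
Group 1 (M1≤M2, sort by M1): ['J5', 'J2', 'J3', 'J7', 'J6']
Group 2 (M1>M2, sort desc M2): ['J1', 'J4']
Sequence: J5 → J2 → J3 → J7 → J6 → J1 → J4
Makespan calculation:
  J5: M1 done=2, M2 done=14
  J2: M1 done=5, M2 done=27
  J3: M1 done=14, M2 done=39
  J7: M1 done=26, M2 done=51
  J6: M1 done=39, M2 done=71
  J1: M1 done=52, M2 done=81
  J4: M1 done=65, M2 done=84
= Sequence: J5 → J2 → J3 → J7 → J6 → J1 → J4, Makespan: 84


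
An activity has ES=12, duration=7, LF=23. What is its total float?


EF = ES + duration = 12 + 7 = 19
LS = LF - duration = 23 - 7 = 16
Total Float = LF - EF = 23 - 19
(or LS - ES = 16 - 12)
= 4


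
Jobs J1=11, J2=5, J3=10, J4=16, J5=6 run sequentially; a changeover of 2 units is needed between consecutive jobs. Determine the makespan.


Makespan = Σ processing + (n-1) × setup
= (11 + 5 + 10 + 16 + 6) + (5-1)×2
= 48 + 8
= 56 time units


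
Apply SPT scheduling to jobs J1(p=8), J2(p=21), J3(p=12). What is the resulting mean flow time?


SPT order: J1 → J3 → J2
Completion times:
  J1: C=8
  J3: C=20
  J2: C=41
Sum = 69, n = 3
Mean flow = 69/3
= 23.00


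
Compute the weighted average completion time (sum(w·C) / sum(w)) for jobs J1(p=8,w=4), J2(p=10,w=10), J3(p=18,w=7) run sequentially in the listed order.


Completion times:
  J1: C=8, w×C=4×8=32
  J2: C=18, w×C=10×18=180
  J3: C=36, w×C=7×36=252
Sum w×C = 464
Sum w = 21
Weighted avg = 464/21
= 22.10


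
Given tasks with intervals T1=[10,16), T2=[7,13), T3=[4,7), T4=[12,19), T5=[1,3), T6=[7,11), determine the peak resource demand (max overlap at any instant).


Check each time point for overlaps:
  t=10: 3 tasks active (T1, T2, T6)
Max concurrent = 3


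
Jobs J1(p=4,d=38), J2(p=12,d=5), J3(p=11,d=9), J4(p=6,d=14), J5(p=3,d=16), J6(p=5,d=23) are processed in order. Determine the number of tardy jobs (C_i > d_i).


Completion vs due date:
  J1: C=4, d=38 → on time
  J2: C=16, d=5 → TARDY
  J3: C=27, d=9 → TARDY
  J4: C=33, d=14 → TARDY
  J5: C=36, d=16 → TARDY
  J6: C=41, d=23 → TARDY
Tardy jobs: J2, J3, J4, J5, J6
Count = 5


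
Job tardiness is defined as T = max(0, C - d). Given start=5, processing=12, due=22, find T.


Completion = start + processing = 5 + 12 = 17
Tardiness = max(0, C - d) = max(0, 17 - 22)
= max(0, -5)
= 0


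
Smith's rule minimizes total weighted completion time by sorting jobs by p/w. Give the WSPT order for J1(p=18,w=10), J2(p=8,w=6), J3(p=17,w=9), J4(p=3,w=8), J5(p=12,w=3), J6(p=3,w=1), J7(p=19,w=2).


WSPT (Smith's rule): sort by p/w ascending
  J4: p/w = 3/8 = 0.375
  J2: p/w = 8/6 = 1.333
  J1: p/w = 18/10 = 1.800
  J3: p/w = 17/9 = 1.889
  J6: p/w = 3/1 = 3.000
  J5: p/w = 12/3 = 4.000
  J7: p/w = 19/2 = 9.500
Order: J4 → J2 → J1 → J3 → J6 → J5 → J7


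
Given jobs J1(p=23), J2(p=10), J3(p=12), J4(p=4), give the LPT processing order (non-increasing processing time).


LPT: sort by longest processing time first
  J1: p=23
  J3: p=12
  J2: p=10
  J4: p=4
Order: J1 → J3 → J2 → J4


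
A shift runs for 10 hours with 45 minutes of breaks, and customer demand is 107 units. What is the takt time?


Available = 10×60 - 45 = 555 min
Takt time = 555 / 107
= 5.19 min/unit


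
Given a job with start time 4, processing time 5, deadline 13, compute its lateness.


Completion = 4 + 5 = 9
Lateness = C - d = 9 - 13
= -4


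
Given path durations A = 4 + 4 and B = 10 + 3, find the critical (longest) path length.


Path A: 4 + 4 = 8
Path B: 10 + 3 = 13
Critical path = longest = max(8, 13)
= 13 (Path B)


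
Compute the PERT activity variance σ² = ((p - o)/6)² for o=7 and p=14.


σ² = ((p - o) / 6)² = (p - o)² / 36
= (14 - 7)² / 36
= 7² / 36
= 49 / 36
= 1.3611


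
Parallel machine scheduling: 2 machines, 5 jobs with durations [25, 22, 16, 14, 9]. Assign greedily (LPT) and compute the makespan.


Jobs (LPT sorted): [25, 22, 16, 14, 9]
Machines: 2
  J=25 → Machine 1 (load: 0+25=25)
  J=22 → Machine 2 (load: 0+22=22)
  J=16 → Machine 2 (load: 22+16=38)
  J=14 → Machine 1 (load: 25+14=39)
  J=9 → Machine 2 (load: 38+9=47)
Machine loads: [39, 47]
Makespan = max = 47 time units


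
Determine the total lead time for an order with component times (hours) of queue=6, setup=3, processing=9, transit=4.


Lead time = queue + setup + processing + transit
= 6 + 3 + 9 + 4
= 22 hours
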